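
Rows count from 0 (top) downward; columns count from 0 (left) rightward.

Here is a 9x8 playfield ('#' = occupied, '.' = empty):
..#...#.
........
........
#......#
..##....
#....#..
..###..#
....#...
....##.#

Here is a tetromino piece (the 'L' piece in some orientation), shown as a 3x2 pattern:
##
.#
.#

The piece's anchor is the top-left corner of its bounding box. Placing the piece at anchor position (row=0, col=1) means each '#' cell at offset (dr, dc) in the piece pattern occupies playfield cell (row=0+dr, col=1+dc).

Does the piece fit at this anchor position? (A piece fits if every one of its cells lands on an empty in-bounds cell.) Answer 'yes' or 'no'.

Answer: no

Derivation:
Check each piece cell at anchor (0, 1):
  offset (0,0) -> (0,1): empty -> OK
  offset (0,1) -> (0,2): occupied ('#') -> FAIL
  offset (1,1) -> (1,2): empty -> OK
  offset (2,1) -> (2,2): empty -> OK
All cells valid: no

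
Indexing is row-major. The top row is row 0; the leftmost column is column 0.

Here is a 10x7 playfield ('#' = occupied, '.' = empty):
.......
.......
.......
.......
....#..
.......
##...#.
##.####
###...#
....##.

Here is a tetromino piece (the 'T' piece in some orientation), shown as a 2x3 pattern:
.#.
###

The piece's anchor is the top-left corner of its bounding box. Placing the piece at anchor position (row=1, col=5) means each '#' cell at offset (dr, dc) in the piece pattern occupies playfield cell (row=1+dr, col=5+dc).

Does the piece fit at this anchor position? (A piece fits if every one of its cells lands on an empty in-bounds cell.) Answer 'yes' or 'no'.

Check each piece cell at anchor (1, 5):
  offset (0,1) -> (1,6): empty -> OK
  offset (1,0) -> (2,5): empty -> OK
  offset (1,1) -> (2,6): empty -> OK
  offset (1,2) -> (2,7): out of bounds -> FAIL
All cells valid: no

Answer: no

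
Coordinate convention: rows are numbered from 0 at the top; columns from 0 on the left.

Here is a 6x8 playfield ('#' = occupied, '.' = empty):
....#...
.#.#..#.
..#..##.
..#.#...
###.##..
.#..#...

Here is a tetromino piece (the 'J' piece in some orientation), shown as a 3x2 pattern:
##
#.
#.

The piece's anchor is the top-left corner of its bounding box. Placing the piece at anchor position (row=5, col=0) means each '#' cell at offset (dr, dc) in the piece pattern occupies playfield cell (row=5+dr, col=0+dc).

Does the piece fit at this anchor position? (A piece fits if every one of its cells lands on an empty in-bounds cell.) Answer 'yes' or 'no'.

Check each piece cell at anchor (5, 0):
  offset (0,0) -> (5,0): empty -> OK
  offset (0,1) -> (5,1): occupied ('#') -> FAIL
  offset (1,0) -> (6,0): out of bounds -> FAIL
  offset (2,0) -> (7,0): out of bounds -> FAIL
All cells valid: no

Answer: no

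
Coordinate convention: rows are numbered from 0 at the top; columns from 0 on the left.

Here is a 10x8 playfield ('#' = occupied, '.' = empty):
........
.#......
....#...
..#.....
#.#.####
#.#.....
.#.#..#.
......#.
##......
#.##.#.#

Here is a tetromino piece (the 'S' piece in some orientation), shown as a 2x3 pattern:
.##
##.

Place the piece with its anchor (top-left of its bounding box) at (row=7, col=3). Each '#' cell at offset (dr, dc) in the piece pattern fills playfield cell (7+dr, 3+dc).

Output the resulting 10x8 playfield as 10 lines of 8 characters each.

Fill (7+0,3+1) = (7,4)
Fill (7+0,3+2) = (7,5)
Fill (7+1,3+0) = (8,3)
Fill (7+1,3+1) = (8,4)

Answer: ........
.#......
....#...
..#.....
#.#.####
#.#.....
.#.#..#.
....###.
##.##...
#.##.#.#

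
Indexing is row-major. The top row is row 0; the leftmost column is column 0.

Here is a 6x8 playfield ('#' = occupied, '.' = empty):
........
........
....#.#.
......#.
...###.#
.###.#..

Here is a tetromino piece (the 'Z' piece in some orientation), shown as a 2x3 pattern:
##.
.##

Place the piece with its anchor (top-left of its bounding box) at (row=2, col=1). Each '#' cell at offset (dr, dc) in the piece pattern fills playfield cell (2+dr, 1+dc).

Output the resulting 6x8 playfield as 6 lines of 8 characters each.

Fill (2+0,1+0) = (2,1)
Fill (2+0,1+1) = (2,2)
Fill (2+1,1+1) = (3,2)
Fill (2+1,1+2) = (3,3)

Answer: ........
........
.##.#.#.
..##..#.
...###.#
.###.#..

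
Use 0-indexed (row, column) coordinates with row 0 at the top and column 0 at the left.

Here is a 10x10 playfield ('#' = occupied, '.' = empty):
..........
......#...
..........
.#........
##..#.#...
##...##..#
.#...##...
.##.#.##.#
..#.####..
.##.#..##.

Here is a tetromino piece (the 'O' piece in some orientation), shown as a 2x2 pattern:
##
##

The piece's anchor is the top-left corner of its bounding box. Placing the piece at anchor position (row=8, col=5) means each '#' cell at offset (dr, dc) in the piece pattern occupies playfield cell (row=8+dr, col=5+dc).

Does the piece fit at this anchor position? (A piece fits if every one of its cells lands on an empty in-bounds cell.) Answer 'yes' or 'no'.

Check each piece cell at anchor (8, 5):
  offset (0,0) -> (8,5): occupied ('#') -> FAIL
  offset (0,1) -> (8,6): occupied ('#') -> FAIL
  offset (1,0) -> (9,5): empty -> OK
  offset (1,1) -> (9,6): empty -> OK
All cells valid: no

Answer: no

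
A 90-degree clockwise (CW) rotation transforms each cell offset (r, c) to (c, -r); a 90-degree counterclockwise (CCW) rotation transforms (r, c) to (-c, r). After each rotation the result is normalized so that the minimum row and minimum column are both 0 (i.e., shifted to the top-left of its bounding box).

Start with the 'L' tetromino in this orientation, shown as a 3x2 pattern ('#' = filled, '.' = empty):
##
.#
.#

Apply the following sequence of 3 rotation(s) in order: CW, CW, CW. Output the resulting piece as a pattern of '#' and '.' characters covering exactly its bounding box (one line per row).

Answer: ###
#..

Derivation:
Start:
##
.#
.#
After rotation 1 (CW):
..#
###
After rotation 2 (CW):
#.
#.
##
After rotation 3 (CW):
###
#..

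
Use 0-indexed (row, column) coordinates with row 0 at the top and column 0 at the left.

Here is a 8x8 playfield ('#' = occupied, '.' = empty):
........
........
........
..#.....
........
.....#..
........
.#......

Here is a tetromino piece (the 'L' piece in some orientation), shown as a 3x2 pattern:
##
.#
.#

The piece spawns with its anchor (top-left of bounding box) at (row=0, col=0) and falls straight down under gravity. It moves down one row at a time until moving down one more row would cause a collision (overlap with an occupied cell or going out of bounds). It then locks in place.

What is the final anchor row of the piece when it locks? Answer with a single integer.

Answer: 4

Derivation:
Spawn at (row=0, col=0). Try each row:
  row 0: fits
  row 1: fits
  row 2: fits
  row 3: fits
  row 4: fits
  row 5: blocked -> lock at row 4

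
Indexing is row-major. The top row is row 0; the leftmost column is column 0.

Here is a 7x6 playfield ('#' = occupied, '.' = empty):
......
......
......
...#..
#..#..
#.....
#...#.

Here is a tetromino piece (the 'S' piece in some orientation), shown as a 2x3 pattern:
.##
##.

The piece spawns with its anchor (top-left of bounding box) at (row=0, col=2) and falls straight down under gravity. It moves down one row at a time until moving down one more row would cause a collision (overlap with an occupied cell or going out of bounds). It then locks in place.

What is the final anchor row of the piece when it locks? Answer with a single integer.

Answer: 1

Derivation:
Spawn at (row=0, col=2). Try each row:
  row 0: fits
  row 1: fits
  row 2: blocked -> lock at row 1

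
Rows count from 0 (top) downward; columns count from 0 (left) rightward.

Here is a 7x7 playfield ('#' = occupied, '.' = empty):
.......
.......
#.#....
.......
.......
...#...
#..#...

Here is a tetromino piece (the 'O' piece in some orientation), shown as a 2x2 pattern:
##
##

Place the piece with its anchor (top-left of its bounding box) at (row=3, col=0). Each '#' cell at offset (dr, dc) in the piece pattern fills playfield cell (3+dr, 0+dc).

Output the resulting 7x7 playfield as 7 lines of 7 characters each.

Answer: .......
.......
#.#....
##.....
##.....
...#...
#..#...

Derivation:
Fill (3+0,0+0) = (3,0)
Fill (3+0,0+1) = (3,1)
Fill (3+1,0+0) = (4,0)
Fill (3+1,0+1) = (4,1)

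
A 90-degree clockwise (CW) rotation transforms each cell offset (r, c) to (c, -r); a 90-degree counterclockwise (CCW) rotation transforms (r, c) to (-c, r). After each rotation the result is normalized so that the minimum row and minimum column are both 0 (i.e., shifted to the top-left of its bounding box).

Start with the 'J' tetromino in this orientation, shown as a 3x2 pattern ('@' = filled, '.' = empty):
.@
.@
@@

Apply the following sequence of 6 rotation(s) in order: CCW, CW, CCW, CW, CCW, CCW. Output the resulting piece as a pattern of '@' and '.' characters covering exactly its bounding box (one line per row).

Start:
.@
.@
@@
After rotation 1 (CCW):
@@@
..@
After rotation 2 (CW):
.@
.@
@@
After rotation 3 (CCW):
@@@
..@
After rotation 4 (CW):
.@
.@
@@
After rotation 5 (CCW):
@@@
..@
After rotation 6 (CCW):
@@
@.
@.

Answer: @@
@.
@.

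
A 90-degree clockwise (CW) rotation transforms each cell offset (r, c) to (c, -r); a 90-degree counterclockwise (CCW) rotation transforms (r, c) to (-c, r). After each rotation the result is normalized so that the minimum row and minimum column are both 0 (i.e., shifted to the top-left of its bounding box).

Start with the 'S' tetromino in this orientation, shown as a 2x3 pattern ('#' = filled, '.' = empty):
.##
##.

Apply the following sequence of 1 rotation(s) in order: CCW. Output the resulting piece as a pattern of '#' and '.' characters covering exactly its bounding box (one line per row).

Start:
.##
##.
After rotation 1 (CCW):
#.
##
.#

Answer: #.
##
.#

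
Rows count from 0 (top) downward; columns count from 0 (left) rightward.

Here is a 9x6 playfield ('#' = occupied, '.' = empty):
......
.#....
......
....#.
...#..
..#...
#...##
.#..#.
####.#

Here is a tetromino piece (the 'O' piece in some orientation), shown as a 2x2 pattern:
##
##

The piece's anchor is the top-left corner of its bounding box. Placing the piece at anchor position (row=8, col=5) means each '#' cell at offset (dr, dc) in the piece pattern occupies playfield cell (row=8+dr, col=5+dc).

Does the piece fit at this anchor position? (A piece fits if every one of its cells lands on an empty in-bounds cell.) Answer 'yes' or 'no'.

Answer: no

Derivation:
Check each piece cell at anchor (8, 5):
  offset (0,0) -> (8,5): occupied ('#') -> FAIL
  offset (0,1) -> (8,6): out of bounds -> FAIL
  offset (1,0) -> (9,5): out of bounds -> FAIL
  offset (1,1) -> (9,6): out of bounds -> FAIL
All cells valid: no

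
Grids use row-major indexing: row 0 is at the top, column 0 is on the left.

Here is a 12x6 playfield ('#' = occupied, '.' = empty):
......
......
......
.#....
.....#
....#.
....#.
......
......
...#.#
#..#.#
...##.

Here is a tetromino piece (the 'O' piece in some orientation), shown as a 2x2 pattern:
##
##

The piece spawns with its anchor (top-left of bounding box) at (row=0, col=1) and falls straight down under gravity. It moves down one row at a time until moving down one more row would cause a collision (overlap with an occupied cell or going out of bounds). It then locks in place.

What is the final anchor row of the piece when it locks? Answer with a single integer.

Spawn at (row=0, col=1). Try each row:
  row 0: fits
  row 1: fits
  row 2: blocked -> lock at row 1

Answer: 1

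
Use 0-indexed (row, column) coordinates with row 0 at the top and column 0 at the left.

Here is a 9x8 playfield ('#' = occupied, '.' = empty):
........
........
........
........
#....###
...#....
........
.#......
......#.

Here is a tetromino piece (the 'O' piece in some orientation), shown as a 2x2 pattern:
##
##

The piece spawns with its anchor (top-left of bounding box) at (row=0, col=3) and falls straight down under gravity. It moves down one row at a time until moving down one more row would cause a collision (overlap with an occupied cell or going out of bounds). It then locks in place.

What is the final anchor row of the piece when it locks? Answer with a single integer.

Answer: 3

Derivation:
Spawn at (row=0, col=3). Try each row:
  row 0: fits
  row 1: fits
  row 2: fits
  row 3: fits
  row 4: blocked -> lock at row 3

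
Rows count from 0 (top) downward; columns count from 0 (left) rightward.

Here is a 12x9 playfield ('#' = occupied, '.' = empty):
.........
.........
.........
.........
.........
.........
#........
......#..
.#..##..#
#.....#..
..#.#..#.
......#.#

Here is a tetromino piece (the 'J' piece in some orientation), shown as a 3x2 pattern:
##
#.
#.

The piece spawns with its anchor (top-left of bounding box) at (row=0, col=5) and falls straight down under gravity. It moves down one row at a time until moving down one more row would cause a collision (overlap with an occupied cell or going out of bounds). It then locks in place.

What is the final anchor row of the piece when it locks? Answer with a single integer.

Spawn at (row=0, col=5). Try each row:
  row 0: fits
  row 1: fits
  row 2: fits
  row 3: fits
  row 4: fits
  row 5: fits
  row 6: blocked -> lock at row 5

Answer: 5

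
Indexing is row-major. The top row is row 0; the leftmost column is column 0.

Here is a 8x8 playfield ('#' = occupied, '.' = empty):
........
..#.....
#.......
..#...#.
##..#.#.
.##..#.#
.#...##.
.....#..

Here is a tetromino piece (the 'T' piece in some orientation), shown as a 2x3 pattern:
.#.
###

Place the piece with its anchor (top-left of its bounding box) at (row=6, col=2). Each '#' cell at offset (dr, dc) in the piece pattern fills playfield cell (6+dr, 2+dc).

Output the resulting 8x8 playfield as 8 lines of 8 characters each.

Fill (6+0,2+1) = (6,3)
Fill (6+1,2+0) = (7,2)
Fill (6+1,2+1) = (7,3)
Fill (6+1,2+2) = (7,4)

Answer: ........
..#.....
#.......
..#...#.
##..#.#.
.##..#.#
.#.#.##.
..####..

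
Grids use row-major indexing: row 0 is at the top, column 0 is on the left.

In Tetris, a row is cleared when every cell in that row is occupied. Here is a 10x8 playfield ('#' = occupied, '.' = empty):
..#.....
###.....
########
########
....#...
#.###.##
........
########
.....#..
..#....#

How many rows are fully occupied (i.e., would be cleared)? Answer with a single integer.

Check each row:
  row 0: 7 empty cells -> not full
  row 1: 5 empty cells -> not full
  row 2: 0 empty cells -> FULL (clear)
  row 3: 0 empty cells -> FULL (clear)
  row 4: 7 empty cells -> not full
  row 5: 2 empty cells -> not full
  row 6: 8 empty cells -> not full
  row 7: 0 empty cells -> FULL (clear)
  row 8: 7 empty cells -> not full
  row 9: 6 empty cells -> not full
Total rows cleared: 3

Answer: 3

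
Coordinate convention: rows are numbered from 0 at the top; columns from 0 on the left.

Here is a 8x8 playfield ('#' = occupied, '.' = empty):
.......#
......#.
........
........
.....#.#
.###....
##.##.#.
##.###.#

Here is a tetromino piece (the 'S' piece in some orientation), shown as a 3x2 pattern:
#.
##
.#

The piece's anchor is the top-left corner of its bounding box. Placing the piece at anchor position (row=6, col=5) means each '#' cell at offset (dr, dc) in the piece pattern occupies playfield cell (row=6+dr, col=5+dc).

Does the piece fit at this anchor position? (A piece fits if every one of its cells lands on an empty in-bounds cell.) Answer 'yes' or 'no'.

Check each piece cell at anchor (6, 5):
  offset (0,0) -> (6,5): empty -> OK
  offset (1,0) -> (7,5): occupied ('#') -> FAIL
  offset (1,1) -> (7,6): empty -> OK
  offset (2,1) -> (8,6): out of bounds -> FAIL
All cells valid: no

Answer: no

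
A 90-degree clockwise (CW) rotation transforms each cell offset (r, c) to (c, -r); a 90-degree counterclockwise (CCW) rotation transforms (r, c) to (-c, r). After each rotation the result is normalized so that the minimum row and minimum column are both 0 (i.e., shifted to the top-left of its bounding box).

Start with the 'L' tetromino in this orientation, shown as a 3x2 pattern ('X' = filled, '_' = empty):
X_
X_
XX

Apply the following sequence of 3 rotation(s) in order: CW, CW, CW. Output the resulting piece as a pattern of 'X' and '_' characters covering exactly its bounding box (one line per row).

Answer: __X
XXX

Derivation:
Start:
X_
X_
XX
After rotation 1 (CW):
XXX
X__
After rotation 2 (CW):
XX
_X
_X
After rotation 3 (CW):
__X
XXX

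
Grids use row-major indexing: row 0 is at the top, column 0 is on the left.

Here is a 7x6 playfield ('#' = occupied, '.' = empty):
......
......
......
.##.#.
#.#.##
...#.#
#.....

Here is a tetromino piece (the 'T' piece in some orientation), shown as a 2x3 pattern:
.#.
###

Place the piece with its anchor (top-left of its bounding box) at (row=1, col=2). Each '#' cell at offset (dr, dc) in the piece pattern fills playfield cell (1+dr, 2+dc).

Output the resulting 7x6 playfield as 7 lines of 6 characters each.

Fill (1+0,2+1) = (1,3)
Fill (1+1,2+0) = (2,2)
Fill (1+1,2+1) = (2,3)
Fill (1+1,2+2) = (2,4)

Answer: ......
...#..
..###.
.##.#.
#.#.##
...#.#
#.....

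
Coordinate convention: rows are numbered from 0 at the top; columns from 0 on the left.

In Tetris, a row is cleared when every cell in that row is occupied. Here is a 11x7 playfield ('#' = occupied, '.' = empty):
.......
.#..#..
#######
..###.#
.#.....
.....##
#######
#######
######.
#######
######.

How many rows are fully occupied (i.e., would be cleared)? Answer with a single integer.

Check each row:
  row 0: 7 empty cells -> not full
  row 1: 5 empty cells -> not full
  row 2: 0 empty cells -> FULL (clear)
  row 3: 3 empty cells -> not full
  row 4: 6 empty cells -> not full
  row 5: 5 empty cells -> not full
  row 6: 0 empty cells -> FULL (clear)
  row 7: 0 empty cells -> FULL (clear)
  row 8: 1 empty cell -> not full
  row 9: 0 empty cells -> FULL (clear)
  row 10: 1 empty cell -> not full
Total rows cleared: 4

Answer: 4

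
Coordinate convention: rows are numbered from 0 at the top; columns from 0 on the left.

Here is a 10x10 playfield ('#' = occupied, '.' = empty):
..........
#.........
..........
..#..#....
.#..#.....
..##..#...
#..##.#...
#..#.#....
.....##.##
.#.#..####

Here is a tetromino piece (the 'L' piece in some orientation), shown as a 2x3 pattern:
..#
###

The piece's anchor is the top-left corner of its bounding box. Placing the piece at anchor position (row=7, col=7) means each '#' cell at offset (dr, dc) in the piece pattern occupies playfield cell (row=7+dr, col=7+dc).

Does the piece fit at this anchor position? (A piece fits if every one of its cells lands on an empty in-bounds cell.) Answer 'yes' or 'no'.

Answer: no

Derivation:
Check each piece cell at anchor (7, 7):
  offset (0,2) -> (7,9): empty -> OK
  offset (1,0) -> (8,7): empty -> OK
  offset (1,1) -> (8,8): occupied ('#') -> FAIL
  offset (1,2) -> (8,9): occupied ('#') -> FAIL
All cells valid: no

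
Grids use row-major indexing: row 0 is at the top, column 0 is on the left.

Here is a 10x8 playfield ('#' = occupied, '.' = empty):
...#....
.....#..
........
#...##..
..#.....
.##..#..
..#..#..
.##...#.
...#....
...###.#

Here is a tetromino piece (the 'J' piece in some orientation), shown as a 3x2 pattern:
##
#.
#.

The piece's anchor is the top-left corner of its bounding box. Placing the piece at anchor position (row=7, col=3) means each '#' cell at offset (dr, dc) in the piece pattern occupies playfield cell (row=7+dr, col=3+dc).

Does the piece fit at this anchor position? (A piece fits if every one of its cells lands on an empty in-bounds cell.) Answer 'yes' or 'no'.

Answer: no

Derivation:
Check each piece cell at anchor (7, 3):
  offset (0,0) -> (7,3): empty -> OK
  offset (0,1) -> (7,4): empty -> OK
  offset (1,0) -> (8,3): occupied ('#') -> FAIL
  offset (2,0) -> (9,3): occupied ('#') -> FAIL
All cells valid: no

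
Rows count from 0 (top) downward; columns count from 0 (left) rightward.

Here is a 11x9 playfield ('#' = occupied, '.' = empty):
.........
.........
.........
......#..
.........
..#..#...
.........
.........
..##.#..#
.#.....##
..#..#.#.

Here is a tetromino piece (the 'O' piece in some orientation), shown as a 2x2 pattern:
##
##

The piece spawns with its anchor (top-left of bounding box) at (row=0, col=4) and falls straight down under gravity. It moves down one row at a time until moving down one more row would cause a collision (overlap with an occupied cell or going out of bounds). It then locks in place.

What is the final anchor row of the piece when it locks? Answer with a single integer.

Answer: 3

Derivation:
Spawn at (row=0, col=4). Try each row:
  row 0: fits
  row 1: fits
  row 2: fits
  row 3: fits
  row 4: blocked -> lock at row 3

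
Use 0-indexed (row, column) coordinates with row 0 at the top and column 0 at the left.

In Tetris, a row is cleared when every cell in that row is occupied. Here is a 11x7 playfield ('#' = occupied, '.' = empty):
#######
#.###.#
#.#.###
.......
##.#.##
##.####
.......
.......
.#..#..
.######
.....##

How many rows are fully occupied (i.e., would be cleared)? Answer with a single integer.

Answer: 1

Derivation:
Check each row:
  row 0: 0 empty cells -> FULL (clear)
  row 1: 2 empty cells -> not full
  row 2: 2 empty cells -> not full
  row 3: 7 empty cells -> not full
  row 4: 2 empty cells -> not full
  row 5: 1 empty cell -> not full
  row 6: 7 empty cells -> not full
  row 7: 7 empty cells -> not full
  row 8: 5 empty cells -> not full
  row 9: 1 empty cell -> not full
  row 10: 5 empty cells -> not full
Total rows cleared: 1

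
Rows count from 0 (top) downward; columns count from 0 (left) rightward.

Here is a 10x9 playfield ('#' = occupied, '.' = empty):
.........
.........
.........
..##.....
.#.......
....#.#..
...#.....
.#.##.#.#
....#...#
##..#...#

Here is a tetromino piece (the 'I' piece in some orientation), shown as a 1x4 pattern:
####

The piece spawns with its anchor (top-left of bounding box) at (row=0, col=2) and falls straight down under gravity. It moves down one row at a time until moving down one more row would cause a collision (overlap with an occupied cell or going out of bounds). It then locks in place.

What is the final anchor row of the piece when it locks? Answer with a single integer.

Spawn at (row=0, col=2). Try each row:
  row 0: fits
  row 1: fits
  row 2: fits
  row 3: blocked -> lock at row 2

Answer: 2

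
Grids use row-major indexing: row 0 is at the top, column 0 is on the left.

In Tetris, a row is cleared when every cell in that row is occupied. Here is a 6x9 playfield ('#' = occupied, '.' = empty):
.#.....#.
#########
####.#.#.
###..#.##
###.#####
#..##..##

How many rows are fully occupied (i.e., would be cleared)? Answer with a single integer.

Answer: 1

Derivation:
Check each row:
  row 0: 7 empty cells -> not full
  row 1: 0 empty cells -> FULL (clear)
  row 2: 3 empty cells -> not full
  row 3: 3 empty cells -> not full
  row 4: 1 empty cell -> not full
  row 5: 4 empty cells -> not full
Total rows cleared: 1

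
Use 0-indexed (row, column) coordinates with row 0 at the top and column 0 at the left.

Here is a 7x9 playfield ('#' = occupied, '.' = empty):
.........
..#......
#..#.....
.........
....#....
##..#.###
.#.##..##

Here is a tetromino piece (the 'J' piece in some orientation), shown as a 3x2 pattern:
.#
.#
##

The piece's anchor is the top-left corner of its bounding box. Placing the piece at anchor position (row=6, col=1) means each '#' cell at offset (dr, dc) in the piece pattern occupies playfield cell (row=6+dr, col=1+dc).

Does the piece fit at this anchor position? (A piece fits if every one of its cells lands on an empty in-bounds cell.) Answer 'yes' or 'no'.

Answer: no

Derivation:
Check each piece cell at anchor (6, 1):
  offset (0,1) -> (6,2): empty -> OK
  offset (1,1) -> (7,2): out of bounds -> FAIL
  offset (2,0) -> (8,1): out of bounds -> FAIL
  offset (2,1) -> (8,2): out of bounds -> FAIL
All cells valid: no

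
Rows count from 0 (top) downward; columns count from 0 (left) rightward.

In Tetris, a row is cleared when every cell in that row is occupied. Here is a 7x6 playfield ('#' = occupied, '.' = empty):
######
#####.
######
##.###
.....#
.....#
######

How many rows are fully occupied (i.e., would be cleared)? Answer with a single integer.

Check each row:
  row 0: 0 empty cells -> FULL (clear)
  row 1: 1 empty cell -> not full
  row 2: 0 empty cells -> FULL (clear)
  row 3: 1 empty cell -> not full
  row 4: 5 empty cells -> not full
  row 5: 5 empty cells -> not full
  row 6: 0 empty cells -> FULL (clear)
Total rows cleared: 3

Answer: 3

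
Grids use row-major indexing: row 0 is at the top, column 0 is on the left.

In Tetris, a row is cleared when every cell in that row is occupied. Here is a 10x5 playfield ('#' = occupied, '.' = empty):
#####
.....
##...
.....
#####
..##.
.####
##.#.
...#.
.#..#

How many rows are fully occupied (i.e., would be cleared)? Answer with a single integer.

Check each row:
  row 0: 0 empty cells -> FULL (clear)
  row 1: 5 empty cells -> not full
  row 2: 3 empty cells -> not full
  row 3: 5 empty cells -> not full
  row 4: 0 empty cells -> FULL (clear)
  row 5: 3 empty cells -> not full
  row 6: 1 empty cell -> not full
  row 7: 2 empty cells -> not full
  row 8: 4 empty cells -> not full
  row 9: 3 empty cells -> not full
Total rows cleared: 2

Answer: 2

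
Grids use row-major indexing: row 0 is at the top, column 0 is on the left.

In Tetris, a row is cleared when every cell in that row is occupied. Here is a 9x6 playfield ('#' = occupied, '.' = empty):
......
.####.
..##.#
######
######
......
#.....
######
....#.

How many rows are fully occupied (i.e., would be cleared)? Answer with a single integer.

Answer: 3

Derivation:
Check each row:
  row 0: 6 empty cells -> not full
  row 1: 2 empty cells -> not full
  row 2: 3 empty cells -> not full
  row 3: 0 empty cells -> FULL (clear)
  row 4: 0 empty cells -> FULL (clear)
  row 5: 6 empty cells -> not full
  row 6: 5 empty cells -> not full
  row 7: 0 empty cells -> FULL (clear)
  row 8: 5 empty cells -> not full
Total rows cleared: 3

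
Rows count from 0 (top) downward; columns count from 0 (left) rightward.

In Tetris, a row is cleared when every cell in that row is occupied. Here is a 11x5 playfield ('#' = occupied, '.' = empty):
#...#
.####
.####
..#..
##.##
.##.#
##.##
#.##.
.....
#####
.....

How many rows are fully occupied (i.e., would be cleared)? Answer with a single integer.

Answer: 1

Derivation:
Check each row:
  row 0: 3 empty cells -> not full
  row 1: 1 empty cell -> not full
  row 2: 1 empty cell -> not full
  row 3: 4 empty cells -> not full
  row 4: 1 empty cell -> not full
  row 5: 2 empty cells -> not full
  row 6: 1 empty cell -> not full
  row 7: 2 empty cells -> not full
  row 8: 5 empty cells -> not full
  row 9: 0 empty cells -> FULL (clear)
  row 10: 5 empty cells -> not full
Total rows cleared: 1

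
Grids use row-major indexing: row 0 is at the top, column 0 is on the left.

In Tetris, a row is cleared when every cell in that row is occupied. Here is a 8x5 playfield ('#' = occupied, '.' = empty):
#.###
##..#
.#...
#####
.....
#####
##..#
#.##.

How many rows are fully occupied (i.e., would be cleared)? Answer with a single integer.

Check each row:
  row 0: 1 empty cell -> not full
  row 1: 2 empty cells -> not full
  row 2: 4 empty cells -> not full
  row 3: 0 empty cells -> FULL (clear)
  row 4: 5 empty cells -> not full
  row 5: 0 empty cells -> FULL (clear)
  row 6: 2 empty cells -> not full
  row 7: 2 empty cells -> not full
Total rows cleared: 2

Answer: 2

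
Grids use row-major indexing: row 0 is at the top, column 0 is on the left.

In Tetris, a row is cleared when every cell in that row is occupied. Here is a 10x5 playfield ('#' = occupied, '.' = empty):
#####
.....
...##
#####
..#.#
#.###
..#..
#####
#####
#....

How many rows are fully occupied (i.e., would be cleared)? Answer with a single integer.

Check each row:
  row 0: 0 empty cells -> FULL (clear)
  row 1: 5 empty cells -> not full
  row 2: 3 empty cells -> not full
  row 3: 0 empty cells -> FULL (clear)
  row 4: 3 empty cells -> not full
  row 5: 1 empty cell -> not full
  row 6: 4 empty cells -> not full
  row 7: 0 empty cells -> FULL (clear)
  row 8: 0 empty cells -> FULL (clear)
  row 9: 4 empty cells -> not full
Total rows cleared: 4

Answer: 4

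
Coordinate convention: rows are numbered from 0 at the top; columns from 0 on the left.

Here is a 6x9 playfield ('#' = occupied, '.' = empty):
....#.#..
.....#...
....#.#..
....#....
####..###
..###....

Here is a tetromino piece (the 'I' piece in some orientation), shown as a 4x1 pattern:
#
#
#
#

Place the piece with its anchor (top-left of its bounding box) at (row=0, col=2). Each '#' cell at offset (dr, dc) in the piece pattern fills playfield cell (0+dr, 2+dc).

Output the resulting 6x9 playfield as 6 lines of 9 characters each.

Answer: ..#.#.#..
..#..#...
..#.#.#..
..#.#....
####..###
..###....

Derivation:
Fill (0+0,2+0) = (0,2)
Fill (0+1,2+0) = (1,2)
Fill (0+2,2+0) = (2,2)
Fill (0+3,2+0) = (3,2)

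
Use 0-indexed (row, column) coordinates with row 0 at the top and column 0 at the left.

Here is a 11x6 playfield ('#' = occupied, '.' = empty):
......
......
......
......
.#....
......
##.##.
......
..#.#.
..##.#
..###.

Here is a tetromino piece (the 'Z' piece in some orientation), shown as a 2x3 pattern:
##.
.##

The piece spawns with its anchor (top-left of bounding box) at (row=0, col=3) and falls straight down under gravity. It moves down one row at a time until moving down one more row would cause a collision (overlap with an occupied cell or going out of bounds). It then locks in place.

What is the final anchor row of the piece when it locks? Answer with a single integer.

Answer: 4

Derivation:
Spawn at (row=0, col=3). Try each row:
  row 0: fits
  row 1: fits
  row 2: fits
  row 3: fits
  row 4: fits
  row 5: blocked -> lock at row 4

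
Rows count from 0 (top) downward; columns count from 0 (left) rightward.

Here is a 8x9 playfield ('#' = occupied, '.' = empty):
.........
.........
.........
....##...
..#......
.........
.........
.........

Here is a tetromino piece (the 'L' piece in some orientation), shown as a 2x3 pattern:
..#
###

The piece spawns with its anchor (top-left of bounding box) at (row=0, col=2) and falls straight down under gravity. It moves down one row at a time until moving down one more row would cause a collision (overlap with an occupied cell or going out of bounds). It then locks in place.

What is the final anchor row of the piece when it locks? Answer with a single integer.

Answer: 1

Derivation:
Spawn at (row=0, col=2). Try each row:
  row 0: fits
  row 1: fits
  row 2: blocked -> lock at row 1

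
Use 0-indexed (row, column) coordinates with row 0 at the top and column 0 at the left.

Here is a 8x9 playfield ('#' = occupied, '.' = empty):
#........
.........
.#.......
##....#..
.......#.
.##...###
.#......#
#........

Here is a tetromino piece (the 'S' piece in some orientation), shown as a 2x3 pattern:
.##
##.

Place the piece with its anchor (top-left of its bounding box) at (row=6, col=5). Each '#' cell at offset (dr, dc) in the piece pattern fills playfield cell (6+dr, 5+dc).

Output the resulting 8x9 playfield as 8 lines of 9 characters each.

Answer: #........
.........
.#.......
##....#..
.......#.
.##...###
.#....###
#....##..

Derivation:
Fill (6+0,5+1) = (6,6)
Fill (6+0,5+2) = (6,7)
Fill (6+1,5+0) = (7,5)
Fill (6+1,5+1) = (7,6)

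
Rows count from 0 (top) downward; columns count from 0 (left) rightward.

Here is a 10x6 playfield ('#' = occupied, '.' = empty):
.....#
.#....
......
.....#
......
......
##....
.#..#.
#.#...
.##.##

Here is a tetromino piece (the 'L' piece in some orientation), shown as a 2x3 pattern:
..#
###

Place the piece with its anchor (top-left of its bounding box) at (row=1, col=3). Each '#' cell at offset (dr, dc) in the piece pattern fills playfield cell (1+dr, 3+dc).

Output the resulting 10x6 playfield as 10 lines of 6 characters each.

Answer: .....#
.#...#
...###
.....#
......
......
##....
.#..#.
#.#...
.##.##

Derivation:
Fill (1+0,3+2) = (1,5)
Fill (1+1,3+0) = (2,3)
Fill (1+1,3+1) = (2,4)
Fill (1+1,3+2) = (2,5)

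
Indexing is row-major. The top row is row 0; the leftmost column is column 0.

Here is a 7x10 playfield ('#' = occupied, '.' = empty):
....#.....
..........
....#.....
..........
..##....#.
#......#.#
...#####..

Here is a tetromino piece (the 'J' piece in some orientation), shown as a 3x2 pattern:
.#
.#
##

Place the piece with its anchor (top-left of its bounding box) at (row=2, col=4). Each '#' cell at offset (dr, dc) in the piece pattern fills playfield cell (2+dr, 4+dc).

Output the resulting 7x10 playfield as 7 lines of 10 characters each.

Fill (2+0,4+1) = (2,5)
Fill (2+1,4+1) = (3,5)
Fill (2+2,4+0) = (4,4)
Fill (2+2,4+1) = (4,5)

Answer: ....#.....
..........
....##....
.....#....
..####..#.
#......#.#
...#####..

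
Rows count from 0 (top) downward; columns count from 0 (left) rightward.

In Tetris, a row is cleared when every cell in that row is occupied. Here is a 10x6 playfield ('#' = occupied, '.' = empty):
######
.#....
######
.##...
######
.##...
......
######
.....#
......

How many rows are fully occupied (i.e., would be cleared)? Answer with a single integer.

Answer: 4

Derivation:
Check each row:
  row 0: 0 empty cells -> FULL (clear)
  row 1: 5 empty cells -> not full
  row 2: 0 empty cells -> FULL (clear)
  row 3: 4 empty cells -> not full
  row 4: 0 empty cells -> FULL (clear)
  row 5: 4 empty cells -> not full
  row 6: 6 empty cells -> not full
  row 7: 0 empty cells -> FULL (clear)
  row 8: 5 empty cells -> not full
  row 9: 6 empty cells -> not full
Total rows cleared: 4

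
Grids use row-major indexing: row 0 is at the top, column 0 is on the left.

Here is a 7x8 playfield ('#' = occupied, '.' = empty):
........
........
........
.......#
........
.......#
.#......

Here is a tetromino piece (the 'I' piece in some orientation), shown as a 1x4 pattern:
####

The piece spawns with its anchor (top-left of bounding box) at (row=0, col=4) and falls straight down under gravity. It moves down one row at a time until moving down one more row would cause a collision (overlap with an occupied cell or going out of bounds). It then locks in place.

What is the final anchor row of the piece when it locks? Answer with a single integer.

Spawn at (row=0, col=4). Try each row:
  row 0: fits
  row 1: fits
  row 2: fits
  row 3: blocked -> lock at row 2

Answer: 2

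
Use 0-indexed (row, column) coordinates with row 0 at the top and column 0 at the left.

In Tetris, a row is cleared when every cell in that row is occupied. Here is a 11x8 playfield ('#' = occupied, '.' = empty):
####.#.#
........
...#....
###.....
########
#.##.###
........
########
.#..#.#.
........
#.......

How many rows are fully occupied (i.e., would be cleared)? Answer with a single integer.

Answer: 2

Derivation:
Check each row:
  row 0: 2 empty cells -> not full
  row 1: 8 empty cells -> not full
  row 2: 7 empty cells -> not full
  row 3: 5 empty cells -> not full
  row 4: 0 empty cells -> FULL (clear)
  row 5: 2 empty cells -> not full
  row 6: 8 empty cells -> not full
  row 7: 0 empty cells -> FULL (clear)
  row 8: 5 empty cells -> not full
  row 9: 8 empty cells -> not full
  row 10: 7 empty cells -> not full
Total rows cleared: 2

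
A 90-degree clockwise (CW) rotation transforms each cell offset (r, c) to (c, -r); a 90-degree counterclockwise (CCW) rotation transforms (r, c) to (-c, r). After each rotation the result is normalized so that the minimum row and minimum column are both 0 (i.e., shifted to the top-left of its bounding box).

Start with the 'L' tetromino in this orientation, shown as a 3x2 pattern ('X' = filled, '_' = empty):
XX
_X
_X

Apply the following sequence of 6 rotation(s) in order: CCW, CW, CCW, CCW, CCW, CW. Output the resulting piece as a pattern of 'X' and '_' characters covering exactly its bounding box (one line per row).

Start:
XX
_X
_X
After rotation 1 (CCW):
XXX
X__
After rotation 2 (CW):
XX
_X
_X
After rotation 3 (CCW):
XXX
X__
After rotation 4 (CCW):
X_
X_
XX
After rotation 5 (CCW):
__X
XXX
After rotation 6 (CW):
X_
X_
XX

Answer: X_
X_
XX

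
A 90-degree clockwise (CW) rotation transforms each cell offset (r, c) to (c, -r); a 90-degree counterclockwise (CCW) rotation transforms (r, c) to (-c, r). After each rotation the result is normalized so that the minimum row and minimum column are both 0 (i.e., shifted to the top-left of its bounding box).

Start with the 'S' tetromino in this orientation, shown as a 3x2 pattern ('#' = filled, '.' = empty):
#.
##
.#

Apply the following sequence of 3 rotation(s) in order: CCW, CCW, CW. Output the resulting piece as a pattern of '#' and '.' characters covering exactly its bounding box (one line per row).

Start:
#.
##
.#
After rotation 1 (CCW):
.##
##.
After rotation 2 (CCW):
#.
##
.#
After rotation 3 (CW):
.##
##.

Answer: .##
##.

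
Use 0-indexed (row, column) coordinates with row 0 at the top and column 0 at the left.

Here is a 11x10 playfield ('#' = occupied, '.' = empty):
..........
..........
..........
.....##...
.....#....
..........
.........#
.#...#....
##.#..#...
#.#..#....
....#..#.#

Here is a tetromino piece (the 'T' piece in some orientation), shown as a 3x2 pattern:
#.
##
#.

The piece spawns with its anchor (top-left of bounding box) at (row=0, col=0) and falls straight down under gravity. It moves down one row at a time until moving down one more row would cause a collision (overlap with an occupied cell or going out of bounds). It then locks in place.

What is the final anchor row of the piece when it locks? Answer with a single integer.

Spawn at (row=0, col=0). Try each row:
  row 0: fits
  row 1: fits
  row 2: fits
  row 3: fits
  row 4: fits
  row 5: fits
  row 6: blocked -> lock at row 5

Answer: 5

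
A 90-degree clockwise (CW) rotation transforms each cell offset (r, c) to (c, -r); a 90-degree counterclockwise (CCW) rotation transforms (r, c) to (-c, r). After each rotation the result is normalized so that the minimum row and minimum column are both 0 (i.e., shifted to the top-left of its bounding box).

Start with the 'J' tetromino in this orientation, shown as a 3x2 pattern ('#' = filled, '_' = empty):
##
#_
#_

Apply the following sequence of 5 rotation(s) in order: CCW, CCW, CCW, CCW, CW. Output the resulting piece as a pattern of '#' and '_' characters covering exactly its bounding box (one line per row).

Answer: ###
__#

Derivation:
Start:
##
#_
#_
After rotation 1 (CCW):
#__
###
After rotation 2 (CCW):
_#
_#
##
After rotation 3 (CCW):
###
__#
After rotation 4 (CCW):
##
#_
#_
After rotation 5 (CW):
###
__#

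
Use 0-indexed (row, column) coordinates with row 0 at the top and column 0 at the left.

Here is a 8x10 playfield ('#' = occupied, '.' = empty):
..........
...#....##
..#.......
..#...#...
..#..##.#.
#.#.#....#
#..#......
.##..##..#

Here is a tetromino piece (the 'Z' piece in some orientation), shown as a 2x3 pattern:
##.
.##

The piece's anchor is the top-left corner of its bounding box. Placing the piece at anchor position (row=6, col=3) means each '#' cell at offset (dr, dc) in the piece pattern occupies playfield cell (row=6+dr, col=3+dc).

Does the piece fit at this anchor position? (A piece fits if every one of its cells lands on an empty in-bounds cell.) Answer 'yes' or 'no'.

Answer: no

Derivation:
Check each piece cell at anchor (6, 3):
  offset (0,0) -> (6,3): occupied ('#') -> FAIL
  offset (0,1) -> (6,4): empty -> OK
  offset (1,1) -> (7,4): empty -> OK
  offset (1,2) -> (7,5): occupied ('#') -> FAIL
All cells valid: no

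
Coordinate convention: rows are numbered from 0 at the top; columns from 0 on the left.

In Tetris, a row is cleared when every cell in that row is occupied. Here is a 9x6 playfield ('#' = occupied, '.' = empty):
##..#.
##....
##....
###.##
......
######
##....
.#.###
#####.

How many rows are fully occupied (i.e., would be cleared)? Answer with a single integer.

Check each row:
  row 0: 3 empty cells -> not full
  row 1: 4 empty cells -> not full
  row 2: 4 empty cells -> not full
  row 3: 1 empty cell -> not full
  row 4: 6 empty cells -> not full
  row 5: 0 empty cells -> FULL (clear)
  row 6: 4 empty cells -> not full
  row 7: 2 empty cells -> not full
  row 8: 1 empty cell -> not full
Total rows cleared: 1

Answer: 1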